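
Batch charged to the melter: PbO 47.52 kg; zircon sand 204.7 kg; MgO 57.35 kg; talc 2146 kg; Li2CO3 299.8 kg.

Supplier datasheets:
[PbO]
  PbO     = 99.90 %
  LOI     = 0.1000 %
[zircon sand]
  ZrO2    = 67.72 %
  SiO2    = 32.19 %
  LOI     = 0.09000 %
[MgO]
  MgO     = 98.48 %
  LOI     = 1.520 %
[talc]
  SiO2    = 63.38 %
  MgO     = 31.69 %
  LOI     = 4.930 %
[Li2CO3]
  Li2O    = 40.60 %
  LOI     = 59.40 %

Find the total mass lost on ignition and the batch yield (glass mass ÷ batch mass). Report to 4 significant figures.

LOI loss = 285.0 kg; glass = 2470 kg; yield = 89.66%

All arithmetic carries full float precision end to end — the intermediate values are displayed, with 4-significant-digit rounding, on the page; a single rounding completes each reported value. Derived quantities, which include ignition loss, the totals, yield, five oxide percentages, glass mass, are recomputed at full precision, as written in the problem or answer text, from the batch weights per 2470 kg of glass.
Each material's LOI contribution:
  PbO: 47.52 × 0.001000 = 0.04752 kg
  zircon sand: 204.7 × 9.000e-04 = 0.1842 kg
  MgO: 57.35 × 0.01520 = 0.8717 kg
  talc: 2146 × 0.04930 = 105.8 kg
  Li2CO3: 299.8 × 0.5940 = 178.1 kg
Total LOI = 285.0 kg
Glass = batch − LOI = 2755 − 285.0 = 2470 kg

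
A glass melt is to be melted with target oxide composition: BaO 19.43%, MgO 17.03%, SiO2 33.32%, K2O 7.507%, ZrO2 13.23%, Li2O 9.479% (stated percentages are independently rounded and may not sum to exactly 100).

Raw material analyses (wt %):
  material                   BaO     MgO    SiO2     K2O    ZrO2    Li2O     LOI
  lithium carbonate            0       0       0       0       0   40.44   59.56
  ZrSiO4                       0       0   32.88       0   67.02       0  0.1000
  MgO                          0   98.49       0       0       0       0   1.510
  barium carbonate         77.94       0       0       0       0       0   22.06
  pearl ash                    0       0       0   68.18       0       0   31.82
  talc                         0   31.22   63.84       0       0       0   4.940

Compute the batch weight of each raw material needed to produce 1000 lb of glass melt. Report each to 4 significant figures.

Mid-chain values are printed, rounded to 4 significant digits, within the worked lines — each numeric step runs at full float precision end to end. Every reported result receives exactly one rounding; the derived quantities, which include yield, ignition loss, net glass mass, totals, six oxide percentages, are carried in full precision, as they appear in problem or answer, from the batch weights per 1000 lb of glass.
Target masses of each oxide per 1000 lb glass melt:
  BaO: 19.43% × 1000 = 194.3 lb
  MgO: 17.03% × 1000 = 170.3 lb
  SiO2: 33.32% × 1000 = 333.2 lb
  K2O: 7.507% × 1000 = 75.07 lb
  ZrO2: 13.23% × 1000 = 132.3 lb
  Li2O: 9.479% × 1000 = 94.79 lb
Sums-versus-targets review on the weights just shown, for the quoted basis mass (summed amounts equal target values up to rounding of the answer):
  BaO: 249.3·0.7794 = 194.3 lb (target 194.3 lb)
  MgO: 39.69·0.9849 + 420.3·0.3122 = 170.3 lb (target 170.3 lb)
  SiO2: 197.4·0.3288 + 420.3·0.6384 = 333.2 lb (target 333.2 lb)
  K2O: 110.1·0.6818 = 75.07 lb (target 75.07 lb)
  ZrO2: 197.4·0.6702 = 132.3 lb (target 132.3 lb)
  Li2O: 234.4·0.4044 = 94.79 lb (target 94.79 lb)
Consistency of the glass mass: net batch after ignition = 1000 lb (oxide target masses add up to 1000 lb; with the basis standing at 1000 lb — a pure rounding effect).
Summing the batch: Σ batch = 1251 lb; loss to ignition Σ batch·LOI = 251.2 lb; yield = glass ÷ total batch = 79.92%.

Batch per 1000 lb glass melt:
  lithium carbonate: 234.4 lb
  ZrSiO4: 197.4 lb
  MgO: 39.69 lb
  barium carbonate: 249.3 lb
  pearl ash: 110.1 lb
  talc: 420.3 lb
Total batch = 1251 lb; LOI loss = 251.2 lb; yield = 79.92%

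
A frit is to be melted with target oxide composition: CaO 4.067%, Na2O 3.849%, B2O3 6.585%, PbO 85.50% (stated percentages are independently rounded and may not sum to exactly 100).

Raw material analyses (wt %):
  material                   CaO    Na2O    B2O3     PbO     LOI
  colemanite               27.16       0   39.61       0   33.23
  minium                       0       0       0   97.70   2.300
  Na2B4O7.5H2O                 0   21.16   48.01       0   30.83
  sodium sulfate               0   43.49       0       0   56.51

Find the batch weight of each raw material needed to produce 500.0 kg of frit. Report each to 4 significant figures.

All arithmetic runs at exact precision from first step to last — intermediates are displayed rounded off to 4 significant figures when written out — a single rounding finalizes every reported number. All derived quantities are carried at full precision (totals, LOI, net glass mass, the yield, four oxide percentages) from the batch weights per 500.0 kg of glass precisely as stated by the question or the answer.
Oxide-by-oxide targets in 500.0 kg frit:
  CaO: 4.067% × 500.0 = 20.34 kg
  Na2O: 3.849% × 500.0 = 19.24 kg
  B2O3: 6.585% × 500.0 = 32.92 kg
  PbO: 85.50% × 500.0 = 427.5 kg
Oxide-by-oxide audit from the weights as reported, relative to the basis at hand (delivered sums recover each target given rounding of the digits):
  CaO: 74.87·0.2716 = 20.33 kg (target 20.34 kg)
  Na2O: 6.808·0.2116 + 40.94·0.4349 = 19.25 kg (target 19.24 kg)
  B2O3: 74.87·0.3961 + 6.808·0.4801 = 32.92 kg (target 32.92 kg)
  PbO: 437.6·0.9770 = 427.5 kg (target 427.5 kg)
Glass-mass bookkeeping: total batch − LOI = 500.0 kg (the Σ of target masses is 500.0 kg; against the stated basis, 500.0 kg — deltas are rounding alone).
Adding the batch up: Σ batch = 560.2 kg; LOI loss = Σ batch·LOI = 60.18 kg; the yield ratio, glass ÷ batch: 89.26%.

Batch per 500.0 kg frit:
  colemanite: 74.87 kg
  minium: 437.6 kg
  Na2B4O7.5H2O: 6.808 kg
  sodium sulfate: 40.94 kg
Total batch = 560.2 kg; LOI loss = 60.18 kg; yield = 89.26%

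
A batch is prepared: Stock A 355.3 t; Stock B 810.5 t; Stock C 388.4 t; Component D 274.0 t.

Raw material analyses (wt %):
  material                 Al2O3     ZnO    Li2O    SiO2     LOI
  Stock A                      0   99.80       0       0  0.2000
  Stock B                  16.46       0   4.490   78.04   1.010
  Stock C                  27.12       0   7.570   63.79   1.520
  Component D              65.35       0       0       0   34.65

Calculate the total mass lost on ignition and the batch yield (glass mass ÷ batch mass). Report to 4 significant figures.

Every computation runs at full precision through the solve — the intermediate values appear, with 4-significant-digit rounding, in the working — every reported value receives exactly one rounding — the derived quantities, which include totals, net glass mass, ignition loss, yield, the four compositions, are carried in full float precision, exactly as shown in either problem or answer, from the weighed amounts per 1718 t of glass.
LOI of each material in turn:
  Stock A: 355.3 × 0.002000 = 0.7106 t
  Stock B: 810.5 × 0.01010 = 8.186 t
  Stock C: 388.4 × 0.01520 = 5.904 t
  Component D: 274.0 × 0.3465 = 94.94 t
Total LOI = 109.7 t
Glass = batch − LOI = 1828 − 109.7 = 1718 t

LOI loss = 109.7 t; glass = 1718 t; yield = 94.00%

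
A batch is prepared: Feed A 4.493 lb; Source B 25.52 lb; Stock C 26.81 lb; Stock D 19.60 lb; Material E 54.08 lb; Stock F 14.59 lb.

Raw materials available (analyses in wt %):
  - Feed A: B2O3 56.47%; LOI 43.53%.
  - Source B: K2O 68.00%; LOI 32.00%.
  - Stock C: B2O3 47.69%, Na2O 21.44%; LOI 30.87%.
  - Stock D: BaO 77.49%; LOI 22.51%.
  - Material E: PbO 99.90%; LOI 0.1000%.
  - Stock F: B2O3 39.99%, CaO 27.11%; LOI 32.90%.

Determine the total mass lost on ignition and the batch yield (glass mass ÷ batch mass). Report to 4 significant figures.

Working values are displayed, rounded to 4 significant digits, across the worked steps. Every computation carries full float precision in every operation. Every reported value takes just one rounding. The derived quantities, which include yield, six oxide percentages, the totals, net glass mass, ignition loss, are re-derived at full precision, as set out in problem or answer, starting from the weights on 117.4 lb of glass.
Each material's LOI contribution:
  Feed A: 4.493 × 0.4353 = 1.956 lb
  Source B: 25.52 × 0.3200 = 8.166 lb
  Stock C: 26.81 × 0.3087 = 8.276 lb
  Stock D: 19.60 × 0.2251 = 4.412 lb
  Material E: 54.08 × 0.001000 = 0.05408 lb
  Stock F: 14.59 × 0.3290 = 4.800 lb
Total LOI = 27.66 lb
Glass = batch − LOI = 145.1 − 27.66 = 117.4 lb

LOI loss = 27.66 lb; glass = 117.4 lb; yield = 80.93%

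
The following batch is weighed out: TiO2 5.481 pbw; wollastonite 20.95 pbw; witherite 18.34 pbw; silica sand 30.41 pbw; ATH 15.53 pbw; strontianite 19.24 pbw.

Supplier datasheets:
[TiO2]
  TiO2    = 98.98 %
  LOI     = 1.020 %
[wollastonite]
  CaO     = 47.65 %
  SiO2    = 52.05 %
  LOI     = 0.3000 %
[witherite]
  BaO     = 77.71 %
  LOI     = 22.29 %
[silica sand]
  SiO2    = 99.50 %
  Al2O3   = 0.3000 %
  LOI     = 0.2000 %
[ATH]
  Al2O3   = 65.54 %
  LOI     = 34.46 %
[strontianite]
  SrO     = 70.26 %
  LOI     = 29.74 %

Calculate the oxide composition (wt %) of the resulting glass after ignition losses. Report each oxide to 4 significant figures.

The intermediate values are shown with 4-significant-figure rounding as written — all internal work holds full precision from start to finish. Each reported result takes just one rounding. The derived quantities, including ignition loss, the totals, net glass mass, six oxide percentages, yield, are carried starting from the weights on 94.61 pbw of glass at full float precision, exactly as printed in problem or answer.
Mass of each oxide from the mix:
  TiO2: 5.481·0.9898 = 5.425 pbw
  SrO: 19.24·0.7026 = 13.52 pbw
  BaO: 18.34·0.7771 = 14.25 pbw
  CaO: 20.95·0.4765 = 9.983 pbw
  SiO2: 20.95·0.5205 + 30.41·0.9950 = 41.16 pbw
  Al2O3: 30.41·0.003000 + 15.53·0.6554 = 10.27 pbw
LOI: 5.481·0.01020 + 20.95·0.003000 + 18.34·0.2229 + 30.41·0.002000 + 15.53·0.3446 + 19.24·0.2974 = 15.34 pbw
Net of LOI, the glass mass = 110.0 − 15.34 = 94.61 pbw (consistent with Σ oxide mass)
wt % = 100 × oxide mass / glass mass

Glass mass = 94.61 pbw (batch 110.0 − LOI 15.34).
Composition: TiO2 5.734%, SrO 14.29%, BaO 15.06%, CaO 10.55%, SiO2 43.51%, Al2O3 10.85%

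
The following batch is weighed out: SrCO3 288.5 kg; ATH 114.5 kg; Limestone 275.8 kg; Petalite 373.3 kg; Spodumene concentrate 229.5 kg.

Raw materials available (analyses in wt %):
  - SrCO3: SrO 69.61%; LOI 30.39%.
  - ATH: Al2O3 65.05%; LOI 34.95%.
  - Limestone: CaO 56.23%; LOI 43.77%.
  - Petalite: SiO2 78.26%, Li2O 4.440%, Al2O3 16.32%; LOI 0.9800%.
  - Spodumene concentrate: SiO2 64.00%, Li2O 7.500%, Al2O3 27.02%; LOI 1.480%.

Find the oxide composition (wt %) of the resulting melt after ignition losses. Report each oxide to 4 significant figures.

Glass mass = 1026 kg (batch 1282 − LOI 255.5).
Composition: SrO 19.57%, SiO2 42.78%, Li2O 3.293%, CaO 15.11%, Al2O3 19.24%

The working math carries exact precision from first step to last — the intermediate values appear (rounded to 4 significant figures) in the working. Each reported result is rounded once only — the derived quantities, which include yield, ignition loss, net glass mass, the totals, five oxide percentages, are re-derived at exact precision, as they appear in question or answer, from the weighed amounts at 1026 kg of glass.
Oxide-by-oxide delivered mass:
  SrO: 288.5·0.6961 = 200.8 kg
  SiO2: 373.3·0.7826 + 229.5·0.6400 = 439.0 kg
  Li2O: 373.3·0.04440 + 229.5·0.07500 = 33.79 kg
  CaO: 275.8·0.5623 = 155.1 kg
  Al2O3: 114.5·0.6505 + 373.3·0.1632 + 229.5·0.2702 = 197.4 kg
LOI: 288.5·0.3039 + 114.5·0.3495 + 275.8·0.4377 + 373.3·0.009800 + 229.5·0.01480 = 255.5 kg
The glass mass, total less LOI, = 1282 − 255.5 = 1026 kg (consistent with Σ oxide mass)
percent by weight: oxide/glass ×100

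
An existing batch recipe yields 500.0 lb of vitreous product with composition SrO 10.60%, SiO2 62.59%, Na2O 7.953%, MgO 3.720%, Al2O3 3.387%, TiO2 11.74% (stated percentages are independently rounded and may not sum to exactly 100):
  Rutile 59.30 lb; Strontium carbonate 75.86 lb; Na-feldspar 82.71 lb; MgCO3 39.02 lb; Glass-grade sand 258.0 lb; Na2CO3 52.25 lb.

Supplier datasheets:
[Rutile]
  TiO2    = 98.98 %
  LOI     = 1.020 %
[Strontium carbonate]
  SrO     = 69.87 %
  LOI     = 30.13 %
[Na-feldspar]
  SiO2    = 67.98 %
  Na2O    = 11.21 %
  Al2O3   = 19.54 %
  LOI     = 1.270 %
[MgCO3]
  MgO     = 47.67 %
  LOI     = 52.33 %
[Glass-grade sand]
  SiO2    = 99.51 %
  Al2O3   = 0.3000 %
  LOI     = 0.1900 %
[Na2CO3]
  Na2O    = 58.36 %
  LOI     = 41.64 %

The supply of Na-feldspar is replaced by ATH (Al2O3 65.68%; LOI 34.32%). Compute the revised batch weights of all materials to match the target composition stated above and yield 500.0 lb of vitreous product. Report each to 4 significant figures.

In-progress results are displayed rounded to 4 significant digits on the page; each numeric step maintains full precision all the way through. Every reported result includes exactly one rounding; all derived quantities (the six compositions, LOI, glass mass, the totals, yield) are re-derived using the weight values at 500.0 lb of glass in full precision, exactly as printed in the problem or answer text.
Target masses of each oxide per 500.0 lb vitreous product:
  SrO: 10.60% × 500.0 = 53.00 lb
  SiO2: 62.59% × 500.0 = 313.0 lb
  Na2O: 7.953% × 500.0 = 39.76 lb
  MgO: 3.720% × 500.0 = 18.60 lb
  Al2O3: 3.387% × 500.0 = 16.93 lb
  TiO2: 11.74% × 500.0 = 58.70 lb
Sums-versus-targets review working from each reported weight, at the basis given (oxide sums agree with the targets net of answer rounding effects):
  SrO: 75.86·0.6987 = 53.00 lb (target 53.00 lb)
  SiO2: 314.5·0.9951 = 313.0 lb (target 313.0 lb)
  Na2O: 68.14·0.5836 = 39.77 lb (target 39.76 lb)
  MgO: 39.02·0.4767 = 18.60 lb (target 18.60 lb)
  Al2O3: 24.35·0.6568 + 314.5·0.003000 = 16.94 lb (target 16.93 lb)
  TiO2: 59.30·0.9898 = 58.70 lb (target 58.70 lb)
The glass-mass cross-check: net batch after ignition = 500.0 lb (the Σ of target masses is 500.0 lb; against the stated basis, 500.0 lb — rounding explains the deltas).
Summing the batch: Σ batch = 581.2 lb; ignition loss, Σ(batch × LOI) = 81.21 lb; yield = glass ÷ total batch = 86.03%.

Revised batch per 500.0 lb vitreous product:
  Rutile: 59.30 lb
  Strontium carbonate: 75.86 lb
  ATH: 24.35 lb
  MgCO3: 39.02 lb
  Glass-grade sand: 314.5 lb
  Na2CO3: 68.14 lb
Total batch = 581.2 lb; LOI loss = 81.21 lb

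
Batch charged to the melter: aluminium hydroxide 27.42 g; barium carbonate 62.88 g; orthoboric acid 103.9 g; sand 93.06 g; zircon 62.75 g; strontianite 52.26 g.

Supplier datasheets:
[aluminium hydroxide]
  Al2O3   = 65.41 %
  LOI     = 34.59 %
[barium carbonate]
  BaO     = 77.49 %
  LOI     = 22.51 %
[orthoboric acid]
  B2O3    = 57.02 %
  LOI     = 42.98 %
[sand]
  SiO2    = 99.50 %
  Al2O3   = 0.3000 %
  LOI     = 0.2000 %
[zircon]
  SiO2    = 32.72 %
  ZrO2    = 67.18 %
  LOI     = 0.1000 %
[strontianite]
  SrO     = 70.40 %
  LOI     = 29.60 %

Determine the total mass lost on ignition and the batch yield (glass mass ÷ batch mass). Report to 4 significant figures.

LOI loss = 84.01 g; glass = 318.3 g; yield = 79.12%

Every computation holds full float precision in every operation — the intermediate values are printed rounded to 4 significant digits within the worked lines; each reported figure is rounded exactly once — derived quantities (the yield, the six compositions, the totals, LOI, glass mass) are computed at full float precision from the batch weights per 318.3 g of glass as given in question or answer.
LOI of each material in turn:
  aluminium hydroxide: 27.42 × 0.3459 = 9.485 g
  barium carbonate: 62.88 × 0.2251 = 14.15 g
  orthoboric acid: 103.9 × 0.4298 = 44.66 g
  sand: 93.06 × 0.002000 = 0.1861 g
  zircon: 62.75 × 0.001000 = 0.06275 g
  strontianite: 52.26 × 0.2960 = 15.47 g
Total LOI = 84.01 g
Glass = batch − LOI = 402.3 − 84.01 = 318.3 g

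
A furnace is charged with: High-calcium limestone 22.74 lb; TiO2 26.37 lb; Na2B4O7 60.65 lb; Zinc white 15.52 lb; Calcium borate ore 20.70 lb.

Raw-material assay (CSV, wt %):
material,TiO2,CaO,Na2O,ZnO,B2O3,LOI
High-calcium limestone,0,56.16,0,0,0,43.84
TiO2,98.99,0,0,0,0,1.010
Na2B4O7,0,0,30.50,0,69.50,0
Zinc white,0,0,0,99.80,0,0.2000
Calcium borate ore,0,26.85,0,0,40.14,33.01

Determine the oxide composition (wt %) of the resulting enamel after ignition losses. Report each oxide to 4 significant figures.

Every computation holds full precision in all steps — intermediates are printed, rounded to 4 significant digits, as written — each reported result carries a single rounding; derived quantities (net glass mass, the totals, the yield, the five compositions, LOI) are re-derived using the weight values at 128.9 lb of glass at exact precision, precisely as stated by the question or the answer.
Mass of each oxide from the mix:
  TiO2: 26.37·0.9899 = 26.10 lb
  CaO: 22.74·0.5616 + 20.70·0.2685 = 18.33 lb
  Na2O: 60.65·0.3050 = 18.50 lb
  ZnO: 15.52·0.9980 = 15.49 lb
  B2O3: 60.65·0.6950 + 20.70·0.4014 = 50.46 lb
LOI: 22.74·0.4384 + 26.37·0.01010 + 15.52·0.002000 + 20.70·0.3301 = 17.10 lb
Net of LOI, the glass mass = 146.0 − 17.10 = 128.9 lb (= Σ oxide masses)
each wt % is 100 × oxide ÷ glass

Glass mass = 128.9 lb (batch 146.0 − LOI 17.10).
Composition: TiO2 20.25%, CaO 14.22%, Na2O 14.35%, ZnO 12.02%, B2O3 39.15%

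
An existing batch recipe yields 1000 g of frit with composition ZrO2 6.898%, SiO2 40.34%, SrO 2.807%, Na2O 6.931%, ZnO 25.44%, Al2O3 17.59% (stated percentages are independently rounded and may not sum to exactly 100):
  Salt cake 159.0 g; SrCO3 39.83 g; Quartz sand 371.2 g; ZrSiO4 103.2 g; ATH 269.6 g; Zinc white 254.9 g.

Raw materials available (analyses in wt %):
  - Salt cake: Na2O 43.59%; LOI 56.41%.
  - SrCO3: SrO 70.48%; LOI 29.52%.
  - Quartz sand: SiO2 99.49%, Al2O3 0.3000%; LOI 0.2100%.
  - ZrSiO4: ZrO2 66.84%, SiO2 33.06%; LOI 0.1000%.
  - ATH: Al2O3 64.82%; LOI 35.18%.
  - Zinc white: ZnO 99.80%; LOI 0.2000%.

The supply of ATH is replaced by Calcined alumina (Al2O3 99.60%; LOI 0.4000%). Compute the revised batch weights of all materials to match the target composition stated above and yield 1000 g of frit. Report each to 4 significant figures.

Each numeric step holds full precision from start to finish; mid-chain values are shown, rounded to four significant digits, on the page; a single rounding finalizes every reported value. All derived quantities, including six oxide percentages, ignition loss, the totals, glass mass, yield, are recomputed from the weighed amounts at 1000 g of glass at full precision as they appear in the question or the answer.
The oxide mass targets at 1000 g frit:
  ZrO2: 6.898% × 1000 = 68.98 g
  SiO2: 40.34% × 1000 = 403.4 g
  SrO: 2.807% × 1000 = 28.07 g
  Na2O: 6.931% × 1000 = 69.31 g
  ZnO: 25.44% × 1000 = 254.4 g
  Al2O3: 17.59% × 1000 = 175.9 g
Balance tally, oxide-wise, on the weights just shown, on the stated basis (every target is met by its sum given rounding of the digits):
  ZrO2: 103.2·0.6684 = 68.98 g (target 68.98 g)
  SiO2: 371.2·0.9949 + 103.2·0.3306 = 403.4 g (target 403.4 g)
  SrO: 39.83·0.7048 = 28.07 g (target 28.07 g)
  Na2O: 159.0·0.4359 = 69.31 g (target 69.31 g)
  ZnO: 254.9·0.9980 = 254.4 g (target 254.4 g)
  Al2O3: 371.2·0.003000 + 175.5·0.9960 = 175.9 g (target 175.9 g)
Glass-mass bookkeeping: total batch − LOI = 1000 g (the Σ of target masses is 1000 g; versus the stated basis of 1000 g — rounding explains the deltas).
Batch grand total — Σ batch = 1104 g; LOI removed, Σ of batch·LOI: 103.5 g; the yield ratio, glass ÷ batch: 90.62%.

Revised batch per 1000 g frit:
  Salt cake: 159.0 g
  SrCO3: 39.83 g
  Quartz sand: 371.2 g
  ZrSiO4: 103.2 g
  Calcined alumina: 175.5 g
  Zinc white: 254.9 g
Total batch = 1104 g; LOI loss = 103.5 g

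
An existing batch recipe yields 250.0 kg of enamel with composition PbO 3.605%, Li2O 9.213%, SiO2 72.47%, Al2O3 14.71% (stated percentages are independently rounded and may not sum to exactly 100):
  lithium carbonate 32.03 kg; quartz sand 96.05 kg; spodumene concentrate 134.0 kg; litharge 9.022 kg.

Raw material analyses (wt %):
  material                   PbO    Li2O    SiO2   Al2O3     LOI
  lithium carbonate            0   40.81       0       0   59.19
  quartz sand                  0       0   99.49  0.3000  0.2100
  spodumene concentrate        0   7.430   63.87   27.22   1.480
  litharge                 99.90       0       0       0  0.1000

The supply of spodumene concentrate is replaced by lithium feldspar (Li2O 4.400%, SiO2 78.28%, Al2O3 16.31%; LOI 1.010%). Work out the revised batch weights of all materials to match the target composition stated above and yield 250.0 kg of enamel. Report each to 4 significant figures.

Revised batch per 250.0 kg enamel:
  lithium carbonate: 32.14 kg
  quartz sand: 4.766 kg
  lithium feldspar: 225.4 kg
  litharge: 9.022 kg
Total batch = 271.3 kg; LOI loss = 21.32 kg

Every computation keeps exact precision from start to finish. Values along the way are printed, rounded to 4 significant figures, between the steps. Each reported number is rounded once only — all derived quantities (yield, the four compositions, glass mass, totals, ignition loss) are carried using the weight values for 250.0 kg of glass at full precision as they appear in the question or the answer.
Target masses of each oxide per 250.0 kg enamel:
  PbO: 3.605% × 250.0 = 9.012 kg
  Li2O: 9.213% × 250.0 = 23.03 kg
  SiO2: 72.47% × 250.0 = 181.2 kg
  Al2O3: 14.71% × 250.0 = 36.78 kg
A balance pass over the oxides, from the weights as reported, against the basis in use (sum by sum, the targets are met within answer rounding):
  PbO: 9.022·0.9990 = 9.013 kg (target 9.012 kg)
  Li2O: 32.14·0.4081 + 225.4·0.04400 = 23.03 kg (target 23.03 kg)
  SiO2: 4.766·0.9949 + 225.4·0.7828 = 181.2 kg (target 181.2 kg)
  Al2O3: 4.766·0.003000 + 225.4·0.1631 = 36.78 kg (target 36.78 kg)
The glass-mass cross-check: batch Σ − ignition loss = 250.0 kg (the targets, summed, come to 250.0 kg; basis as stated: 250.0 kg — deltas are rounding alone).
Batch grand total — Σ batch = 271.3 kg; LOI removed, Σ of batch·LOI: 21.32 kg; yield, glass over the total, = 92.14%.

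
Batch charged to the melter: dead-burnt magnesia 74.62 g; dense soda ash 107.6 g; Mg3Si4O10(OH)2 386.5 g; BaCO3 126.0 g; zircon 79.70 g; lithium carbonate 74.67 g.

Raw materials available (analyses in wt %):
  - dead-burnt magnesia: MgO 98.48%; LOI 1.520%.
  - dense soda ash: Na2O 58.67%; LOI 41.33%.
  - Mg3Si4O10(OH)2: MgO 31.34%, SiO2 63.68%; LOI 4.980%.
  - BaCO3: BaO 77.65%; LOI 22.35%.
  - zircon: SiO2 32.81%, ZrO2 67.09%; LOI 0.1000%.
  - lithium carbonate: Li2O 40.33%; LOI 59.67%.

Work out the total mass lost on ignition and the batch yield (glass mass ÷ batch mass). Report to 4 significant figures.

LOI loss = 137.6 g; glass = 711.4 g; yield = 83.79%

Mid-chain values are displayed with 4-significant-figure rounding in the printout — exact precision is carried in all steps — every reported number includes exactly one rounding. All derived quantities (LOI, yield, six oxide percentages, totals, glass mass) are recomputed from the weighed amounts for 711.4 g of glass at exact precision, precisely as stated by question or answer.
Ignition loss by material:
  dead-burnt magnesia: 74.62 × 0.01520 = 1.134 g
  dense soda ash: 107.6 × 0.4133 = 44.47 g
  Mg3Si4O10(OH)2: 386.5 × 0.04980 = 19.25 g
  BaCO3: 126.0 × 0.2235 = 28.16 g
  zircon: 79.70 × 0.001000 = 0.07970 g
  lithium carbonate: 74.67 × 0.5967 = 44.56 g
Total LOI = 137.6 g
Glass = batch − LOI = 849.1 − 137.6 = 711.4 g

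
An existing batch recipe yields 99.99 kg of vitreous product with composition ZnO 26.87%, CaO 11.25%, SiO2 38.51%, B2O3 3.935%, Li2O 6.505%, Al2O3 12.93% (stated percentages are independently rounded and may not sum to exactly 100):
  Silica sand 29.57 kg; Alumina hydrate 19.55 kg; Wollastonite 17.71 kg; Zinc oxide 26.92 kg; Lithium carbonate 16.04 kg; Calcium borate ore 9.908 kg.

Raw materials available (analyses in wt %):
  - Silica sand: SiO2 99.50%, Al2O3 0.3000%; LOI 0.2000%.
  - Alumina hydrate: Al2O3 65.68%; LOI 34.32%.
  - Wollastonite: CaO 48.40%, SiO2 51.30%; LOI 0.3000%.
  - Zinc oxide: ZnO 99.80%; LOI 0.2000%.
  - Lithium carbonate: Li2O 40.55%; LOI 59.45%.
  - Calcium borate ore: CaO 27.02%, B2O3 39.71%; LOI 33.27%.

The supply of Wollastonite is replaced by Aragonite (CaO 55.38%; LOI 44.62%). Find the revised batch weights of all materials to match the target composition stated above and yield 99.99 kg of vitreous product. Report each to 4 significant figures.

Full float precision is kept throughout. Values along the way are displayed, with 4-significant-digit rounding, across the worked steps — every reported number undergoes a single rounding — the derived quantities are computed from the batch weights for 99.99 kg of glass at full float precision (net glass mass, LOI, the totals, the six compositions, yield) exactly as printed in the problem or answer text.
The oxide mass targets at 99.99 kg vitreous product:
  ZnO: 26.87% × 99.99 = 26.87 kg
  CaO: 11.25% × 99.99 = 11.25 kg
  SiO2: 38.51% × 99.99 = 38.51 kg
  B2O3: 3.935% × 99.99 = 3.935 kg
  Li2O: 6.505% × 99.99 = 6.504 kg
  Al2O3: 12.93% × 99.99 = 12.93 kg
Per-oxide balance check from the weights as reported, at the basis given (sum by sum, the targets are met once rounding is allowed for):
  ZnO: 26.92·0.9980 = 26.87 kg (target 26.87 kg)
  CaO: 15.48·0.5538 + 9.908·0.2702 = 11.25 kg (target 11.25 kg)
  SiO2: 38.70·0.9950 = 38.51 kg (target 38.51 kg)
  B2O3: 9.908·0.3971 = 3.934 kg (target 3.935 kg)
  Li2O: 16.04·0.4055 = 6.504 kg (target 6.504 kg)
  Al2O3: 38.70·0.003000 + 19.51·0.6568 = 12.93 kg (target 12.93 kg)
Glass-mass sanity pass: net batch after ignition = 99.99 kg (summing oxide targets gives 99.99 kg; basis as stated: 99.99 kg — differing by rounding only).
Summing the batch: Σ batch = 126.6 kg; LOI loss = Σ batch·LOI = 26.57 kg; the yield ratio, glass ÷ batch: 79.01%.

Revised batch per 99.99 kg vitreous product:
  Silica sand: 38.70 kg
  Alumina hydrate: 19.51 kg
  Aragonite: 15.48 kg
  Zinc oxide: 26.92 kg
  Lithium carbonate: 16.04 kg
  Calcium borate ore: 9.908 kg
Total batch = 126.6 kg; LOI loss = 26.57 kg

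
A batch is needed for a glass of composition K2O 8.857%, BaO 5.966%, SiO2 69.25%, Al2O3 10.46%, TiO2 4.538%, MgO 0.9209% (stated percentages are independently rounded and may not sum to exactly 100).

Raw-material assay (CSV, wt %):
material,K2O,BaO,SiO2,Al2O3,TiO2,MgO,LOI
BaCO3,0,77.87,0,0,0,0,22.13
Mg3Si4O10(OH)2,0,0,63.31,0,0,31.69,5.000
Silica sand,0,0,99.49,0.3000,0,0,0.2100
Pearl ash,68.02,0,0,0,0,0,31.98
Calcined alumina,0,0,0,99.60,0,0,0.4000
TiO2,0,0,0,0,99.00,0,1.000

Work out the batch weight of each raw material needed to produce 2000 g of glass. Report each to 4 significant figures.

All internal work keeps full precision from start to finish — the intermediate values are shown (rounded to 4 significant digits) alongside each step. Every reported result takes exactly one rounding — derived quantities are computed from the weighed amounts at 2000 g of glass at full precision (glass mass, the yield, the six compositions, totals, ignition loss) exactly as printed in either problem or answer.
The oxide mass targets at 2000 g glass:
  K2O: 8.857% × 2000 = 177.1 g
  BaO: 5.966% × 2000 = 119.3 g
  SiO2: 69.25% × 2000 = 1385 g
  Al2O3: 10.46% × 2000 = 209.2 g
  TiO2: 4.538% × 2000 = 90.76 g
  MgO: 0.9209% × 2000 = 18.42 g
Verifying the oxide balance given the weights on record, for the quoted basis mass (each sum matches its target mass modulo rounding of the values):
  K2O: 260.4·0.6802 = 177.1 g (target 177.1 g)
  BaO: 153.2·0.7787 = 119.3 g (target 119.3 g)
  SiO2: 58.12·0.6331 + 1355·0.9949 = 1385 g (target 1385 g)
  Al2O3: 1355·0.003000 + 206.0·0.9960 = 209.2 g (target 209.2 g)
  TiO2: 91.68·0.9900 = 90.76 g (target 90.76 g)
  MgO: 58.12·0.3169 = 18.42 g (target 18.42 g)
Auditing the glass mass value: batch total minus LOI = 2000 g (oxide target masses add up to 2000 g; with the basis standing at 2000 g — any gap is answer rounding).
Adding the batch up: Σ batch = 2124 g; the LOI term Σ batch·LOI equals 124.7 g; yield: glass divided by total = 94.13%.

Batch per 2000 g glass:
  BaCO3: 153.2 g
  Mg3Si4O10(OH)2: 58.12 g
  Silica sand: 1355 g
  Pearl ash: 260.4 g
  Calcined alumina: 206.0 g
  TiO2: 91.68 g
Total batch = 2124 g; LOI loss = 124.7 g; yield = 94.13%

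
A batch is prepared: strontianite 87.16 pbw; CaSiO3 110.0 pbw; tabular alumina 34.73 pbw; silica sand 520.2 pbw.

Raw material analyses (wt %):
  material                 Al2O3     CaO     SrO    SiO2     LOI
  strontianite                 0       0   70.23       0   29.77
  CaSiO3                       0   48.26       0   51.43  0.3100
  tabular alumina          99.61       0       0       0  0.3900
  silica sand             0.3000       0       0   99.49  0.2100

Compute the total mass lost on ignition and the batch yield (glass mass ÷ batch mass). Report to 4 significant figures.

LOI loss = 27.52 pbw; glass = 724.6 pbw; yield = 96.34%

The working math holds full precision in every operation — the intermediate values appear, rounded to four significant digits, at each printed step. Each reported figure receives exactly one rounding — derived quantities are re-derived starting from the weights per 724.6 pbw of glass at exact precision (four oxide percentages, glass mass, the totals, LOI, the yield), exactly as printed in the problem or answer text.
Each material's LOI contribution:
  strontianite: 87.16 × 0.2977 = 25.95 pbw
  CaSiO3: 110.0 × 0.003100 = 0.3410 pbw
  tabular alumina: 34.73 × 0.003900 = 0.1354 pbw
  silica sand: 520.2 × 0.002100 = 1.092 pbw
Total LOI = 27.52 pbw
Glass = batch − LOI = 752.1 − 27.52 = 724.6 pbw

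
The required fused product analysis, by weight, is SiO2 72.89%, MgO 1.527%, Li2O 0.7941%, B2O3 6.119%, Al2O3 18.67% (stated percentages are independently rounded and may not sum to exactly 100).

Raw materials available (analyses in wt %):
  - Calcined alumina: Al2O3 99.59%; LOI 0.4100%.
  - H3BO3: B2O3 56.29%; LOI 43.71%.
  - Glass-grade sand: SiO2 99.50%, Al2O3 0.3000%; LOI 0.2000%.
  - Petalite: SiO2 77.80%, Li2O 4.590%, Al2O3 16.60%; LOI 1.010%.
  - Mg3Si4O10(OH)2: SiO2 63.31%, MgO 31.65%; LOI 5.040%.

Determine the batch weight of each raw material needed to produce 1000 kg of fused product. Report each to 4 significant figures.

Batch per 1000 kg fused product:
  Calcined alumina: 156.9 kg
  H3BO3: 108.7 kg
  Glass-grade sand: 566.6 kg
  Petalite: 173.0 kg
  Mg3Si4O10(OH)2: 48.25 kg
Total batch = 1053 kg; LOI loss = 53.47 kg; yield = 94.92%

Mid-chain values appear rounded to 4 significant figures. All arithmetic holds full float precision in all steps — a single rounding produces each reported figure — derived quantities are computed from the batch weights for 1000 kg of glass in exact precision (the five compositions, ignition loss, glass mass, yield, totals) exactly as printed in the question or the answer.
The oxide mass targets at 1000 kg fused product:
  SiO2: 72.89% × 1000 = 728.9 kg
  MgO: 1.527% × 1000 = 15.27 kg
  Li2O: 0.7941% × 1000 = 7.941 kg
  B2O3: 6.119% × 1000 = 61.19 kg
  Al2O3: 18.67% × 1000 = 186.7 kg
Verifying the oxide balance given the weights on record, versus the basis set out (sums match the target masses inside rounding margins):
  SiO2: 566.6·0.9950 + 173.0·0.7780 + 48.25·0.6331 = 728.9 kg (target 728.9 kg)
  MgO: 48.25·0.3165 = 15.27 kg (target 15.27 kg)
  Li2O: 173.0·0.04590 = 7.941 kg (target 7.941 kg)
  B2O3: 108.7·0.5629 = 61.19 kg (target 61.19 kg)
  Al2O3: 156.9·0.9959 + 566.6·0.003000 + 173.0·0.1660 = 186.7 kg (target 186.7 kg)
Glass-mass closure: Σ batch − LOI loss = 1000 kg (per-oxide target masses sum to 1000 kg; the stated basis being 1000 kg — a pure rounding effect).
Whole-batch sum: Σ batch = 1053 kg; LOI removed, Σ of batch·LOI: 53.47 kg; yield, glass over the total, = 94.92%.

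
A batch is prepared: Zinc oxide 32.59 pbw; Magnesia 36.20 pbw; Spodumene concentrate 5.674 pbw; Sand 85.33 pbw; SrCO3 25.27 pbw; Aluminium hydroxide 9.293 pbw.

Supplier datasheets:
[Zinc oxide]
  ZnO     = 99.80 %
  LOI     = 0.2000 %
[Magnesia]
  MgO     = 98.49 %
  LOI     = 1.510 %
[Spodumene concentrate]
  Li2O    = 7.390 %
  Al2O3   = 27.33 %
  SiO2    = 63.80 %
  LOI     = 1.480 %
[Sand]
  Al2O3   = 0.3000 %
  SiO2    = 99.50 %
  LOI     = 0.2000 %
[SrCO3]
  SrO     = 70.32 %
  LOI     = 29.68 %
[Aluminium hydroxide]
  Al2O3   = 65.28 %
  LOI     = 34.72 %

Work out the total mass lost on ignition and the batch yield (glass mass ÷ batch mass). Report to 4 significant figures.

LOI loss = 11.59 pbw; glass = 182.8 pbw; yield = 94.04%

All arithmetic holds full precision from start to finish — working values are shown (rounded to four significant digits) within the worked lines; exactly one rounding is applied to every reported result; the derived quantities (six oxide percentages, totals, LOI, yield, net glass mass) are recomputed at exact precision using the weight values at 182.8 pbw of glass, as given in either problem or answer.
LOI of each material in turn:
  Zinc oxide: 32.59 × 0.002000 = 0.06518 pbw
  Magnesia: 36.20 × 0.01510 = 0.5466 pbw
  Spodumene concentrate: 5.674 × 0.01480 = 0.08398 pbw
  Sand: 85.33 × 0.002000 = 0.1707 pbw
  SrCO3: 25.27 × 0.2968 = 7.500 pbw
  Aluminium hydroxide: 9.293 × 0.3472 = 3.227 pbw
Total LOI = 11.59 pbw
Glass = batch − LOI = 194.4 − 11.59 = 182.8 pbw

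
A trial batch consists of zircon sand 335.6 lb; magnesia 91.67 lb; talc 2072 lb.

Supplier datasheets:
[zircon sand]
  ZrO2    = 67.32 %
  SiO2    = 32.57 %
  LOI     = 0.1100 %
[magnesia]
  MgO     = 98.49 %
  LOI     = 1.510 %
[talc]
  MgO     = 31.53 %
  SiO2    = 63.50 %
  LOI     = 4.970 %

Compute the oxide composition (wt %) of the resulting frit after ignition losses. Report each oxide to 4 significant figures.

Full float precision is kept from start to finish; values along the way are shown, rounded to 4 significant digits, alongside each step — each reported figure is rounded once only — all derived quantities (ignition loss, the yield, net glass mass, the three compositions, totals) are rebuilt using the weight values on 2395 lb of glass in exact precision, as quoted within the problem or the answer.
Delivered oxide masses:
  MgO: 91.67·0.9849 + 2072·0.3153 = 743.6 lb
  ZrO2: 335.6·0.6732 = 225.9 lb
  SiO2: 335.6·0.3257 + 2072·0.6350 = 1425 lb
LOI: 335.6·0.001100 + 91.67·0.01510 + 2072·0.04970 = 104.7 lb
The glass mass, total less LOI, = 2499 − 104.7 = 2395 lb (= the summed oxide contributions)
each oxide over glass, ×100, is wt %

Glass mass = 2395 lb (batch 2499 − LOI 104.7).
Composition: MgO 31.05%, ZrO2 9.435%, SiO2 59.51%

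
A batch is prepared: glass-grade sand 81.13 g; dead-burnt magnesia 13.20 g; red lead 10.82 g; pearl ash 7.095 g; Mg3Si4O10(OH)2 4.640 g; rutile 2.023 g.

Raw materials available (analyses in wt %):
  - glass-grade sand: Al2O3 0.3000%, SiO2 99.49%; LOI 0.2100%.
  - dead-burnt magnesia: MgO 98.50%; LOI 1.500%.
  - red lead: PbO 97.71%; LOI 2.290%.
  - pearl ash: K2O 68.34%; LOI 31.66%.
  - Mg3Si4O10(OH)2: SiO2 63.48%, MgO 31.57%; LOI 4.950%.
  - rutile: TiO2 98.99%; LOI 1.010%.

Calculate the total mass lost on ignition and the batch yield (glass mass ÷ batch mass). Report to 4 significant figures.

In-progress results are shown, with 4-significant-figure rounding, in the working. All internal work keeps full float precision all the way through — every reported figure includes exactly one rounding; derived quantities are carried at exact precision (totals, glass mass, LOI, six oxide percentages, yield) from the weighed amounts on 115.8 g of glass as they appear in the problem or the answer.
Each material's LOI contribution:
  glass-grade sand: 81.13 × 0.002100 = 0.1704 g
  dead-burnt magnesia: 13.20 × 0.01500 = 0.1980 g
  red lead: 10.82 × 0.02290 = 0.2478 g
  pearl ash: 7.095 × 0.3166 = 2.246 g
  Mg3Si4O10(OH)2: 4.640 × 0.04950 = 0.2297 g
  rutile: 2.023 × 0.01010 = 0.02043 g
Total LOI = 3.113 g
Glass = batch − LOI = 118.9 − 3.113 = 115.8 g

LOI loss = 3.113 g; glass = 115.8 g; yield = 97.38%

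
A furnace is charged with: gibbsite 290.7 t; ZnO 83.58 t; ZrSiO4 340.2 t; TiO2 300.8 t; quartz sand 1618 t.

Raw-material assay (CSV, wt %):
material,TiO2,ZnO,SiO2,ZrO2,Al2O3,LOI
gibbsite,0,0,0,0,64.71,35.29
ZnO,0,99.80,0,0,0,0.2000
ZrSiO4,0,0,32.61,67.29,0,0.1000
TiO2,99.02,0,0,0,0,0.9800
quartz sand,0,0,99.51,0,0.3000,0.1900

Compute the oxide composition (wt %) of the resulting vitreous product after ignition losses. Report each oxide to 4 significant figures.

Glass mass = 2524 t (batch 2633 − LOI 109.1).
Composition: TiO2 11.80%, ZnO 3.305%, SiO2 68.18%, ZrO2 9.069%, Al2O3 7.645%

All internal work maintains full float precision throughout; values along the way appear rounded to 4 significant digits alongside each step — each reported result takes just one rounding — the derived quantities, including five oxide percentages, yield, the totals, glass mass, LOI, are rebuilt using the weight values per 2524 t of glass in exact precision, as they appear in question or answer.
Mass of each oxide from the mix:
  TiO2: 300.8·0.9902 = 297.9 t
  ZnO: 83.58·0.9980 = 83.41 t
  SiO2: 340.2·0.3261 + 1618·0.9951 = 1721 t
  ZrO2: 340.2·0.6729 = 228.9 t
  Al2O3: 290.7·0.6471 + 1618·0.003000 = 193.0 t
LOI: 290.7·0.3529 + 83.58·0.002000 + 340.2·0.001000 + 300.8·0.009800 + 1618·0.001900 = 109.1 t
batch − LOI leaves glass = 2633 − 109.1 = 2524 t (consistent with Σ oxide mass)
each wt % is 100 × oxide ÷ glass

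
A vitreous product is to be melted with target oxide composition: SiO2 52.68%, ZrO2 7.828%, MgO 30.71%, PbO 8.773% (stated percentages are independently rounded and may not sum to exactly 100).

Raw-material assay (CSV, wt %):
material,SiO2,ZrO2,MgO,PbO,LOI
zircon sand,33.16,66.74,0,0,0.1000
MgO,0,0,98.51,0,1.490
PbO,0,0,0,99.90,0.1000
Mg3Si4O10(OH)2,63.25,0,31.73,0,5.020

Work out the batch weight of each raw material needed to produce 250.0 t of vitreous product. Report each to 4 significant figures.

Batch per 250.0 t vitreous product:
  zircon sand: 29.32 t
  MgO: 15.82 t
  PbO: 21.95 t
  Mg3Si4O10(OH)2: 192.8 t
Total batch = 259.9 t; LOI loss = 9.966 t; yield = 96.17%

The intermediate values appear rounded to 4 significant digits. The working math keeps full precision from start to finish — each reported figure includes exactly one rounding — derived quantities are computed starting from the weights on 250.0 t of glass in full float precision (totals, yield, LOI, glass mass, four oxide percentages), as they appear in the question or the answer.
The oxide mass targets at 250.0 t vitreous product:
  SiO2: 52.68% × 250.0 = 131.7 t
  ZrO2: 7.828% × 250.0 = 19.57 t
  MgO: 30.71% × 250.0 = 76.78 t
  PbO: 8.773% × 250.0 = 21.93 t
A balance pass over the oxides, applying the batch weights above, on the stated basis (summed amounts equal target values within answer rounding):
  SiO2: 29.32·0.3316 + 192.8·0.6325 = 131.7 t (target 131.7 t)
  ZrO2: 29.32·0.6674 = 19.57 t (target 19.57 t)
  MgO: 15.82·0.9851 + 192.8·0.3173 = 76.76 t (target 76.78 t)
  PbO: 21.95·0.9990 = 21.93 t (target 21.93 t)
Glass mass check: total batch − LOI = 249.9 t (the targets, summed, come to 250.0 t; with the basis standing at 250.0 t — any gap is answer rounding).
Adding the batch up: Σ batch = 259.9 t; LOI loss = Σ batch·LOI = 9.966 t; yield = glass ÷ total batch = 96.17%.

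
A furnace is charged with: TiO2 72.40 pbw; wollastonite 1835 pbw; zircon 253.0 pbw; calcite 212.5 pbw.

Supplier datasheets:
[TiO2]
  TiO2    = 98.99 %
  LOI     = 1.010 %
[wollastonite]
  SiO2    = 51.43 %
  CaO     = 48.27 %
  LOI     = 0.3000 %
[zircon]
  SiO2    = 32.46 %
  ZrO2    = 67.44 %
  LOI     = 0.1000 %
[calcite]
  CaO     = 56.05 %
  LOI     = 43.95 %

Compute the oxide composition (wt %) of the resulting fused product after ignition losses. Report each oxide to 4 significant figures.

Glass mass = 2273 pbw (batch 2373 − LOI 99.88).
Composition: SiO2 45.13%, TiO2 3.153%, CaO 44.21%, ZrO2 7.506%

Mid-chain values are printed, with 4-significant-digit rounding, in the printout. All internal work holds exact precision in every operation. Each reported result takes a single rounding — derived quantities (LOI, the totals, glass mass, the yield, four oxide percentages) are carried starting from the weights at 2273 pbw of glass at full precision, as quoted within the problem or the answer.
Oxide-by-oxide delivered mass:
  SiO2: 1835·0.5143 + 253.0·0.3246 = 1026 pbw
  TiO2: 72.40·0.9899 = 71.67 pbw
  CaO: 1835·0.4827 + 212.5·0.5605 = 1005 pbw
  ZrO2: 253.0·0.6744 = 170.6 pbw
LOI: 72.40·0.01010 + 1835·0.003000 + 253.0·0.001000 + 212.5·0.4395 = 99.88 pbw
Glass = total batch minus LOI = 2373 − 99.88 = 2273 pbw (= Σ oxide masses)
each wt % is 100 × oxide ÷ glass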